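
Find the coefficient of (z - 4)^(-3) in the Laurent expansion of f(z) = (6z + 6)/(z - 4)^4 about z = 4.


Step 1: Write the numerator in powers of (z - 4): 6z + 6 = 6(z - 4) + (6*4 + 6) = 6(z - 4) + 30
Step 2: Divide by (z - 4)^4: f(z) = 30(z - 4)^(-4) + 6(z - 4)^(-3)
Step 3: This finite sum is the Laurent series of f about z = 4.
Step 4: Coefficient of (z - 4)^(-3) = coefficient of (z - 4) in the re-centred numerator = 6

6


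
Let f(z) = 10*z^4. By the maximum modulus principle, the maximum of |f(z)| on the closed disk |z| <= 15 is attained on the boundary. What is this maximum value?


Step 1: On |z| = 15, |f(z)| = 10 * |z|^4 = 10 * 15^4
Step 2: By maximum modulus principle, maximum is on boundary.
Step 3: Maximum = 10 * 50625 = 506250

506250


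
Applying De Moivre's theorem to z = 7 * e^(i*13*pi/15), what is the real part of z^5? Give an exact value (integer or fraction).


Step 1: By De Moivre's theorem, z^5 = 7^5 * e^(i*5*13*pi/15) = 16807 * (cos(13*pi/3) + i*sin(13*pi/3))
Step 2: |z|^5 = 7^5 = 16807
Step 3: Reduce the angle mod 2*pi: 13*pi/3 - 4*pi = pi/3
Step 4: cos(pi/3) = 1/2
Step 5: Re(z^5) = 16807 * 1/2 = 16807/2

16807/2


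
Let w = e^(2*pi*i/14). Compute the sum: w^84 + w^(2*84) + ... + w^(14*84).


Step 1: The sum sum_{j=1}^{n} w^(k*j) equals n if n | k, else 0.
Step 2: Here n = 14, k = 84
Step 3: Does n divide k? 14 | 84 -> True
Step 4: Sum = 14

14


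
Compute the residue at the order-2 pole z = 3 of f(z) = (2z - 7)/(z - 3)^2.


Step 1: Pole of order 2 at z = 3
Step 2: Res = lim d/dz [(z - 3)^2 * f(z)] as z -> 3
Step 3: (z - 3)^2 * f(z) = 2z - 7
Step 4: d/dz[2z - 7] = 2

2


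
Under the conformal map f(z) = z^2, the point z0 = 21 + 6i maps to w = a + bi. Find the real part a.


Step 1: z0 = 21 + 6i
Step 2: z0^2 = 21^2 - 6^2 + 252i
Step 3: real part = 441 - 36 = 405

405


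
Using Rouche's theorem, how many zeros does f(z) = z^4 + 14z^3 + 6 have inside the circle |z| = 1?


Step 1: On |z| = 1 the three terms have sizes |z^4| = 1^4 = 1, |14z^3| = 14*1^3 = 14, |6| = 6
Step 2: The dominant term is g(z) = 14z^3; let h(z) = z^4 + 6 so f = g + h
Step 3: On |z| = 1: |g| = 14 and |h| <= 1 + 6 = 7
Step 4: Since 14 > 7, |h| < |g| on |z| = 1, so by Rouche f has the same number of zeros as g inside |z| < 1
Step 5: g(z) = 14z^3 has 3 zeros (at the origin, multiplicity 3) inside |z| < 1. Answer = 3

3


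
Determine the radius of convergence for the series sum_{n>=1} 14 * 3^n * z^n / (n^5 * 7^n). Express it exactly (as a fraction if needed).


Step 1: General term a_n = 14 * 3^n / (n^5 * 7^n)
Step 2: By the root test, |a_n|^(1/n) = 14^(1/n) * 3 / (n^(5/n) * 7) -> 3/7 as n -> infinity (since 14^(1/n) -> 1 and n^(5/n) -> 1)
Step 3: R = 1/lim|a_n|^(1/n) = 7/3

7/3


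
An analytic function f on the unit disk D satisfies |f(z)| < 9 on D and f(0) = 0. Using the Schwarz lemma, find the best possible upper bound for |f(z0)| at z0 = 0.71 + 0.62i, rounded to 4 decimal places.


Step 1: g = f/9 maps D -> D with g(0) = 0, so by the Schwarz lemma |g(z)| <= |z|, i.e. |f(z)| <= 9|z|; this is sharp (f(z) = 9z).
Step 2: |z0|^2 = 0.71^2 + 0.62^2 = 0.8885
Step 3: |z0| = sqrt(0.8885) = 0.942603
Step 4: Best bound = 9 * |z0| = 9 * 0.942603 = 8.4834

8.4834


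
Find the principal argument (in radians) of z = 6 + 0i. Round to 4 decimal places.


Step 1: z = 6 + 0i
Step 2: arg(z) = atan2(0, 6)
Step 3: arg(z) = 0.0

0.0


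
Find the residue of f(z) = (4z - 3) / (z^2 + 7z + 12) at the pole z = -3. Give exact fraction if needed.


Step 1: Q(z) = z^2 + 7z + 12 = (z + 3)(z + 4)
Step 2: Q'(z) = 2z + 7
Step 3: Q'(-3) = 1, P(-3) = -15
Step 4: Res = P(-3)/Q'(-3) = -15/1 = -15

-15


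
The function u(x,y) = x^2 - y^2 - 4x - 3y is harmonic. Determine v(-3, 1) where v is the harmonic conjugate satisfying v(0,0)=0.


Step 1: v_x = -u_y = 2y + 3
Step 2: v_y = u_x = 2x - 4
Step 3: v = 2xy + 3x - 4y + C
Step 4: v(0,0) = 0 => C = 0
Step 5: v(-3, 1) = -19

-19


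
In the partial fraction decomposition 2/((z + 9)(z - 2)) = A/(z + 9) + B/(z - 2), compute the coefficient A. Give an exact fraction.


Step 1: Multiply both sides by (z + 9) and set z = -9
Step 2: A = 2 / (-9 - 2)
Step 3: A = 2 / (-11)
Step 4: A = -2/11

-2/11


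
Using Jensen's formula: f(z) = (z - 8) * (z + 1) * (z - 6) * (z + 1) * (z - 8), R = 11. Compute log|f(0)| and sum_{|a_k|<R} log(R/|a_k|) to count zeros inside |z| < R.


Jensen's formula: (1/2pi)*integral log|f(Re^it)|dt = log|f(0)| + sum_{|a_k|<R} log(R/|a_k|)
Step 1: f(0) = (-8) * 1 * (-6) * 1 * (-8) = -384
Step 2: log|f(0)| = log|8| + log|-1| + log|6| + log|-1| + log|8| = 5.9506
Step 3: Zeros inside |z| < 11: 8, -1, 6, -1, 8
Step 4: Jensen sum = log(11/8) + log(11/1) + log(11/6) + log(11/1) + log(11/8) = 6.0388
Step 5: n(R) = number of terms in the Jensen sum = count of zeros inside |z| < 11 = 5

5


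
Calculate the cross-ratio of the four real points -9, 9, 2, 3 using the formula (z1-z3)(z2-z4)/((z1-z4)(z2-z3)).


Step 1: (z1-z3)(z2-z4) = (-11) * 6 = -66
Step 2: (z1-z4)(z2-z3) = (-12) * 7 = -84
Step 3: Cross-ratio = 66/84 = 11/14

11/14


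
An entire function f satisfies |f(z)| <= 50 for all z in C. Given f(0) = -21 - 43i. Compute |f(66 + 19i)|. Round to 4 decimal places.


Step 1: By Liouville's theorem, a bounded entire function is constant.
Step 2: f(z) = f(0) = -21 - 43i for all z.
Step 3: |f(w)| = |-21 - 43i| = sqrt(441 + 1849)
Step 4: = 47.8539

47.8539


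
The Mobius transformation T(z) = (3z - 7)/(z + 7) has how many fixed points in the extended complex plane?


Step 1: Fixed points satisfy T(z) = z
Step 2: z^2 + 4z + 7 = 0
Step 3: Discriminant = 4^2 - 4*1*7 = -12
Step 4: Number of fixed points = 2

2


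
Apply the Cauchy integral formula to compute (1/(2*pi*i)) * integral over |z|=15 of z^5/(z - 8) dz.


Step 1: f(z) = z^5, a = 8 is inside |z| = 15
Step 2: By Cauchy integral formula: (1/(2pi*i)) * integral = f(a)
Step 3: f(8) = 8^5 = 32768

32768


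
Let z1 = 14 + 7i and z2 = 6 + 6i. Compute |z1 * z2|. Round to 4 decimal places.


Step 1: |z1| = sqrt(14^2 + 7^2) = sqrt(245)
Step 2: |z2| = sqrt(6^2 + 6^2) = sqrt(72)
Step 3: |z1*z2| = |z1|*|z2| = sqrt(245) * sqrt(72) = sqrt(245 * 72) = sqrt(17640)
Step 4: = 132.8157

132.8157


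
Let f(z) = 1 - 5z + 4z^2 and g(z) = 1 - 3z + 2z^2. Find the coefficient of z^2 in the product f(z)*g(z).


Step 1: z^2 term in f*g comes from: (1)*(2z^2) + (-5z)*(-3z) + (4z^2)*(1)
Step 2: = 2 + 15 + 4
Step 3: = 21

21


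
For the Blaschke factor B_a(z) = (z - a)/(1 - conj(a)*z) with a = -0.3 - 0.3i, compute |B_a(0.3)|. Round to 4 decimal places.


Step 1: Numerator z0 - a = 0.3 - (-0.3 - 0.3i) = 0.6 + 0.3i
Step 2: Denominator 1 - conj(a)*z0 = 1 - (-0.3 + 0.3i)*0.3 = 1.09 - 0.09i
Step 3: |z0 - a|^2 = 0.6^2 + 0.3^2 = 0.45; |1 - conj(a)*z0|^2 = 1.09^2 + (-0.09)^2 = 1.1962
Step 4: |B_a(0.3)| = sqrt(0.45 / 1.1962) = sqrt(0.376191)
Step 5: = 0.6133

0.6133


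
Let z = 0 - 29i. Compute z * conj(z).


Step 1: conj(z) = 0 + 29i
Step 2: z * conj(z) = 0^2 + (-29)^2
Step 3: = 0 + 841 = 841

841


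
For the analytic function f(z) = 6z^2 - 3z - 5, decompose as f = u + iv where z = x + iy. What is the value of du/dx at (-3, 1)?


Step 1: f(z) = 6(x+iy)^2 - 3(x+iy) - 5
Step 2: u = 6(x^2 - y^2) - 3x - 5
Step 3: u_x = 12x - 3
Step 4: At (-3, 1): u_x = -36 - 3 = -39

-39


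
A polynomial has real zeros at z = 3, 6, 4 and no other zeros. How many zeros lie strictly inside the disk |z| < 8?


Step 1: Check each root:
  z = 3: |3| = 3 < 8
  z = 6: |6| = 6 < 8
  z = 4: |4| = 4 < 8
Step 2: Count = 3

3


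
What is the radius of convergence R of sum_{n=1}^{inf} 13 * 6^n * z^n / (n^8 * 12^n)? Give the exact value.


Step 1: General term a_n = 13 * 6^n / (n^8 * 12^n)
Step 2: By the root test, |a_n|^(1/n) = 13^(1/n) * 6 / (n^(8/n) * 12) -> 6/12 as n -> infinity (since 13^(1/n) -> 1 and n^(8/n) -> 1)
Step 3: R = 1/lim|a_n|^(1/n) = 12/6 = 2

2


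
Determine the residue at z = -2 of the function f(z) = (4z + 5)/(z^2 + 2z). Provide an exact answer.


Step 1: Q(z) = z^2 + 2z = (z + 2)(z)
Step 2: Q'(z) = 2z + 2
Step 3: Q'(-2) = -2, P(-2) = -3
Step 4: Res = P(-2)/Q'(-2) = -3/(-2) = 3/2

3/2


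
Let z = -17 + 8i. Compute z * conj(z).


Step 1: conj(z) = -17 - 8i
Step 2: z * conj(z) = (-17)^2 + 8^2
Step 3: = 289 + 64 = 353

353


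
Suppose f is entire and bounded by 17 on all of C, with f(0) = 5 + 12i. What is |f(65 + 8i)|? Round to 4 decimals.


Step 1: By Liouville's theorem, a bounded entire function is constant.
Step 2: f(z) = f(0) = 5 + 12i for all z.
Step 3: |f(w)| = |5 + 12i| = sqrt(25 + 144)
Step 4: = 13.0

13.0


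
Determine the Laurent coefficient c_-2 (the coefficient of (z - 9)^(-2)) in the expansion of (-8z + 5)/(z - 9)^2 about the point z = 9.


Step 1: Write the numerator in powers of (z - 9): -8z + 5 = -8(z - 9) + (-8*9 + 5) = -8(z - 9) - 67
Step 2: Divide by (z - 9)^2: f(z) = -67(z - 9)^(-2) - 8(z - 9)^(-1)
Step 3: This finite sum is the Laurent series of f about z = 9.
Step 4: Coefficient of (z - 9)^(-2) = -8*9 + 5 = -67

-67


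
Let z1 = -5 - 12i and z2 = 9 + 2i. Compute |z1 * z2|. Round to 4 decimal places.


Step 1: |z1| = sqrt((-5)^2 + (-12)^2) = sqrt(169)
Step 2: |z2| = sqrt(9^2 + 2^2) = sqrt(85)
Step 3: |z1*z2| = |z1|*|z2| = sqrt(169) * sqrt(85) = sqrt(169 * 85) = sqrt(14365)
Step 4: = 119.8541

119.8541


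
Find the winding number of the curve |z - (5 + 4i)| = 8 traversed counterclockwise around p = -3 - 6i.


Step 1: Center c = (5, 4), radius = 8
Step 2: |p - c|^2 = (-8)^2 + (-10)^2 = 164
Step 3: r^2 = 64
Step 4: |p-c| > r so winding number = 0

0


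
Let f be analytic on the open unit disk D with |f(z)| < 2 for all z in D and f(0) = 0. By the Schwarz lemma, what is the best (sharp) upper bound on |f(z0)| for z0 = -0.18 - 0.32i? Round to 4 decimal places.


Step 1: g = f/2 maps D -> D with g(0) = 0, so by the Schwarz lemma |g(z)| <= |z|, i.e. |f(z)| <= 2|z|; this is sharp (f(z) = 2z).
Step 2: |z0|^2 = (-0.18)^2 + (-0.32)^2 = 0.1348
Step 3: |z0| = sqrt(0.1348) = 0.367151
Step 4: Best bound = 2 * |z0| = 2 * 0.367151 = 0.7343

0.7343


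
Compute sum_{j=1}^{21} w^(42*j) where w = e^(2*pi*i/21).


Step 1: The sum sum_{j=1}^{n} w^(k*j) equals n if n | k, else 0.
Step 2: Here n = 21, k = 42
Step 3: Does n divide k? 21 | 42 -> True
Step 4: Sum = 21

21


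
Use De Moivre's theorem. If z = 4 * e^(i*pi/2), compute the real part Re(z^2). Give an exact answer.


Step 1: By De Moivre's theorem, z^2 = 4^2 * e^(i*2*pi/2) = 16 * (cos(pi) + i*sin(pi))
Step 2: |z|^2 = 4^2 = 16
Step 3: The angle pi already lies in [0, 2*pi)
Step 4: cos(pi) = -1
Step 5: Re(z^2) = 16 * (-1) = -16

-16


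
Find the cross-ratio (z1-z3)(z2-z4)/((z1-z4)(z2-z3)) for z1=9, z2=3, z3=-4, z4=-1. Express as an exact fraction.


Step 1: (z1-z3)(z2-z4) = 13 * 4 = 52
Step 2: (z1-z4)(z2-z3) = 10 * 7 = 70
Step 3: Cross-ratio = 52/70 = 26/35

26/35


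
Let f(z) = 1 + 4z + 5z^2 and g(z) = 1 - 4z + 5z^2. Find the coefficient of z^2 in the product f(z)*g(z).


Step 1: z^2 term in f*g comes from: (1)*(5z^2) + (4z)*(-4z) + (5z^2)*(1)
Step 2: = 5 - 16 + 5
Step 3: = -6

-6


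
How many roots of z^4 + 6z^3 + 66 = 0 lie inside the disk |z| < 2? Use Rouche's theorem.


Step 1: On |z| = 2 the three terms have sizes |z^4| = 2^4 = 16, |6z^3| = 6*2^3 = 48, |66| = 66
Step 2: The dominant term is g(z) = 66; let h(z) = z^4 + 6z^3 so f = g + h
Step 3: On |z| = 2: |g| = 66 and |h| <= 16 + 48 = 64
Step 4: Since 66 > 64, |h| < |g| on |z| = 2, so by Rouche f has the same number of zeros as g inside |z| < 2
Step 5: g(z) = 66 is a nonzero constant with no zeros inside |z| < 2. Answer = 0

0


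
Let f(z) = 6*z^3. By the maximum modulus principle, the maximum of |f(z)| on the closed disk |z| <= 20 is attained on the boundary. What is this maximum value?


Step 1: On |z| = 20, |f(z)| = 6 * |z|^3 = 6 * 20^3
Step 2: By maximum modulus principle, maximum is on boundary.
Step 3: Maximum = 6 * 8000 = 48000

48000


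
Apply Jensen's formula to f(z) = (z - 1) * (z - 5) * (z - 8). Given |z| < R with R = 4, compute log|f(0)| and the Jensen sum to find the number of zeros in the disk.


Jensen's formula: (1/2pi)*integral log|f(Re^it)|dt = log|f(0)| + sum_{|a_k|<R} log(R/|a_k|)
Step 1: f(0) = (-1) * (-5) * (-8) = -40
Step 2: log|f(0)| = log|1| + log|5| + log|8| = 3.6889
Step 3: Zeros inside |z| < 4: 1
Step 4: Jensen sum = log(4/1) = 1.3863
Step 5: n(R) = number of terms in the Jensen sum = count of zeros inside |z| < 4 = 1

1


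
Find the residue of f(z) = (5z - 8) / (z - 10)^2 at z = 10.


Step 1: Pole of order 2 at z = 10
Step 2: Res = lim d/dz [(z - 10)^2 * f(z)] as z -> 10
Step 3: (z - 10)^2 * f(z) = 5z - 8
Step 4: d/dz[5z - 8] = 5

5


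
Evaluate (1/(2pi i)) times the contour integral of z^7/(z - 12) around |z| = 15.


Step 1: f(z) = z^7, a = 12 is inside |z| = 15
Step 2: By Cauchy integral formula: (1/(2pi*i)) * integral = f(a)
Step 3: f(12) = 12^7 = 35831808

35831808


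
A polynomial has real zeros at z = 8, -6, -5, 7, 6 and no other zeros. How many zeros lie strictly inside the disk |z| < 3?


Step 1: Check each root:
  z = 8: |8| = 8 >= 3
  z = -6: |-6| = 6 >= 3
  z = -5: |-5| = 5 >= 3
  z = 7: |7| = 7 >= 3
  z = 6: |6| = 6 >= 3
Step 2: Count = 0

0


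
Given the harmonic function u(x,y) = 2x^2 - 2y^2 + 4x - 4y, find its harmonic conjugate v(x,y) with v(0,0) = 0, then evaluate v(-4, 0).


Step 1: v_x = -u_y = 4y + 4
Step 2: v_y = u_x = 4x + 4
Step 3: v = 4xy + 4x + 4y + C
Step 4: v(0,0) = 0 => C = 0
Step 5: v(-4, 0) = -16

-16


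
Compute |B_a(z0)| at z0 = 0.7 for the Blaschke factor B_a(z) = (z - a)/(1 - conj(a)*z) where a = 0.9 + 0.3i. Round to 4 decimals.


Step 1: Numerator z0 - a = 0.7 - (0.9 + 0.3i) = -0.2 - 0.3i
Step 2: Denominator 1 - conj(a)*z0 = 1 - (0.9 - 0.3i)*0.7 = 0.37 + 0.21i
Step 3: |z0 - a|^2 = (-0.2)^2 + (-0.3)^2 = 0.13; |1 - conj(a)*z0|^2 = 0.37^2 + 0.21^2 = 0.181
Step 4: |B_a(0.7)| = sqrt(0.13 / 0.181) = sqrt(0.718232)
Step 5: = 0.8475

0.8475


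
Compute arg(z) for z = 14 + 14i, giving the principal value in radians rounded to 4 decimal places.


Step 1: z = 14 + 14i
Step 2: arg(z) = atan2(14, 14)
Step 3: arg(z) = 0.7854

0.7854


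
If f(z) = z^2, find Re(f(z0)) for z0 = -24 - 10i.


Step 1: z0 = -24 - 10i
Step 2: z0^2 = (-24)^2 - (-10)^2 + 480i
Step 3: real part = 576 - 100 = 476

476


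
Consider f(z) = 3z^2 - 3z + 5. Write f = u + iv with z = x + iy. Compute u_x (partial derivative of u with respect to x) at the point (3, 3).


Step 1: f(z) = 3(x+iy)^2 - 3(x+iy) + 5
Step 2: u = 3(x^2 - y^2) - 3x + 5
Step 3: u_x = 6x - 3
Step 4: At (3, 3): u_x = 18 - 3 = 15

15


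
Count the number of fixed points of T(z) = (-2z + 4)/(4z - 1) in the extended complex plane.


Step 1: Fixed points satisfy T(z) = z
Step 2: 4z^2 + z - 4 = 0
Step 3: Discriminant = 1^2 - 4*4*(-4) = 65
Step 4: Number of fixed points = 2

2


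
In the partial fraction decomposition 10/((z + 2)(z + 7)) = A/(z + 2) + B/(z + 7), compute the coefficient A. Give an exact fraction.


Step 1: Multiply both sides by (z + 2) and set z = -2
Step 2: A = 10 / (-2 + 7)
Step 3: A = 10 / 5
Step 4: A = 2

2


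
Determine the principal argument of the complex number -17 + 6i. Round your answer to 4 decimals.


Step 1: z = -17 + 6i
Step 2: arg(z) = atan2(6, -17)
Step 3: arg(z) = 2.8023

2.8023


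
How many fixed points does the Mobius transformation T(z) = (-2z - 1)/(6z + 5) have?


Step 1: Fixed points satisfy T(z) = z
Step 2: 6z^2 + 7z + 1 = 0
Step 3: Discriminant = 7^2 - 4*6*1 = 25
Step 4: Number of fixed points = 2

2


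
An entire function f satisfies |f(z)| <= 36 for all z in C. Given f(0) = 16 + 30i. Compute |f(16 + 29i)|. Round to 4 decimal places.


Step 1: By Liouville's theorem, a bounded entire function is constant.
Step 2: f(z) = f(0) = 16 + 30i for all z.
Step 3: |f(w)| = |16 + 30i| = sqrt(256 + 900)
Step 4: = 34.0

34.0


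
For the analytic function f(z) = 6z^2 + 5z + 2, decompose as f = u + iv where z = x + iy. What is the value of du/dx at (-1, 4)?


Step 1: f(z) = 6(x+iy)^2 + 5(x+iy) + 2
Step 2: u = 6(x^2 - y^2) + 5x + 2
Step 3: u_x = 12x + 5
Step 4: At (-1, 4): u_x = -12 + 5 = -7

-7


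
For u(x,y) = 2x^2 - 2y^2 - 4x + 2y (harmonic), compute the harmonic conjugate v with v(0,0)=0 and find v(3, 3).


Step 1: v_x = -u_y = 4y - 2
Step 2: v_y = u_x = 4x - 4
Step 3: v = 4xy - 2x - 4y + C
Step 4: v(0,0) = 0 => C = 0
Step 5: v(3, 3) = 18

18


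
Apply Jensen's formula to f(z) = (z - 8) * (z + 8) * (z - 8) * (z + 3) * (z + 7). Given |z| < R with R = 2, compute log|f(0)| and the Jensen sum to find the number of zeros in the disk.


Jensen's formula: (1/2pi)*integral log|f(Re^it)|dt = log|f(0)| + sum_{|a_k|<R} log(R/|a_k|)
Step 1: f(0) = (-8) * 8 * (-8) * 3 * 7 = 10752
Step 2: log|f(0)| = log|8| + log|-8| + log|8| + log|-3| + log|-7| = 9.2828
Step 3: Zeros inside |z| < 2: none
Step 4: Jensen sum = (empty sum) = 0
Step 5: n(R) = number of terms in the Jensen sum = count of zeros inside |z| < 2 = 0

0


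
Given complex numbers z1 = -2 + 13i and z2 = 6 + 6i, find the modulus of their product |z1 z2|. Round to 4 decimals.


Step 1: |z1| = sqrt((-2)^2 + 13^2) = sqrt(173)
Step 2: |z2| = sqrt(6^2 + 6^2) = sqrt(72)
Step 3: |z1*z2| = |z1|*|z2| = sqrt(173) * sqrt(72) = sqrt(173 * 72) = sqrt(12456)
Step 4: = 111.6065

111.6065


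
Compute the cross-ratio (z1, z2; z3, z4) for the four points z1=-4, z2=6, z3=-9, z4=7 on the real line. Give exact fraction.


Step 1: (z1-z3)(z2-z4) = 5 * (-1) = -5
Step 2: (z1-z4)(z2-z3) = (-11) * 15 = -165
Step 3: Cross-ratio = 5/165 = 1/33

1/33


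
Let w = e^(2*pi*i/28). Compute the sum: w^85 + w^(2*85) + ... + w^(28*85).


Step 1: The sum sum_{j=1}^{n} w^(k*j) equals n if n | k, else 0.
Step 2: Here n = 28, k = 85
Step 3: Does n divide k? 28 | 85 -> False
Step 4: Sum = 0

0


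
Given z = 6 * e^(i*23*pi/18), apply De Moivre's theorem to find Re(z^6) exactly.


Step 1: By De Moivre's theorem, z^6 = 6^6 * e^(i*6*23*pi/18) = 46656 * (cos(23*pi/3) + i*sin(23*pi/3))
Step 2: |z|^6 = 6^6 = 46656
Step 3: Reduce the angle mod 2*pi: 23*pi/3 - 6*pi = 5*pi/3
Step 4: cos(5*pi/3) = 1/2
Step 5: Re(z^6) = 46656 * 1/2 = 23328

23328


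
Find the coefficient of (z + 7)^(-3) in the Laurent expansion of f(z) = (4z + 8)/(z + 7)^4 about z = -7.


Step 1: Write the numerator in powers of (z + 7): 4z + 8 = 4(z + 7) + (4*(-7) + 8) = 4(z + 7) - 20
Step 2: Divide by (z + 7)^4: f(z) = -20(z + 7)^(-4) + 4(z + 7)^(-3)
Step 3: This finite sum is the Laurent series of f about z = -7.
Step 4: Coefficient of (z + 7)^(-3) = coefficient of (z + 7) in the re-centred numerator = 4

4


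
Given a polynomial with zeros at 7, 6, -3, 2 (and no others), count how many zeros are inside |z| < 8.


Step 1: Check each root:
  z = 7: |7| = 7 < 8
  z = 6: |6| = 6 < 8
  z = -3: |-3| = 3 < 8
  z = 2: |2| = 2 < 8
Step 2: Count = 4

4


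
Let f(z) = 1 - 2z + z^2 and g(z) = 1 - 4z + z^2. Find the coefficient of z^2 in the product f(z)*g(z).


Step 1: z^2 term in f*g comes from: (1)*(z^2) + (-2z)*(-4z) + (z^2)*(1)
Step 2: = 1 + 8 + 1
Step 3: = 10

10


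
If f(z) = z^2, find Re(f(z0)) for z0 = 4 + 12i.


Step 1: z0 = 4 + 12i
Step 2: z0^2 = 4^2 - 12^2 + 96i
Step 3: real part = 16 - 144 = -128

-128


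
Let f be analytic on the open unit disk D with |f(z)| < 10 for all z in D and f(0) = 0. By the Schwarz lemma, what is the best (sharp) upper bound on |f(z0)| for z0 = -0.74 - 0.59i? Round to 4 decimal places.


Step 1: g = f/10 maps D -> D with g(0) = 0, so by the Schwarz lemma |g(z)| <= |z|, i.e. |f(z)| <= 10|z|; this is sharp (f(z) = 10z).
Step 2: |z0|^2 = (-0.74)^2 + (-0.59)^2 = 0.8957
Step 3: |z0| = sqrt(0.8957) = 0.946414
Step 4: Best bound = 10 * |z0| = 10 * 0.946414 = 9.4641

9.4641


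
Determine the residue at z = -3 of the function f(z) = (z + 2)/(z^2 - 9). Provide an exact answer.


Step 1: Q(z) = z^2 - 9 = (z + 3)(z - 3)
Step 2: Q'(z) = 2z
Step 3: Q'(-3) = -6, P(-3) = -1
Step 4: Res = P(-3)/Q'(-3) = -1/(-6) = 1/6

1/6


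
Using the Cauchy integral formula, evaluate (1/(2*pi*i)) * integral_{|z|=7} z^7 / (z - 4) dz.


Step 1: f(z) = z^7, a = 4 is inside |z| = 7
Step 2: By Cauchy integral formula: (1/(2pi*i)) * integral = f(a)
Step 3: f(4) = 4^7 = 16384

16384


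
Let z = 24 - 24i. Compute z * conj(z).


Step 1: conj(z) = 24 + 24i
Step 2: z * conj(z) = 24^2 + (-24)^2
Step 3: = 576 + 576 = 1152

1152


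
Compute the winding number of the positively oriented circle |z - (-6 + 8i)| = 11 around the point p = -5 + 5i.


Step 1: Center c = (-6, 8), radius = 11
Step 2: |p - c|^2 = 1^2 + (-3)^2 = 10
Step 3: r^2 = 121
Step 4: |p-c| < r so winding number = 1

1


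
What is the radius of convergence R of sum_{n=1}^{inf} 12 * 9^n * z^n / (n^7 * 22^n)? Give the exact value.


Step 1: General term a_n = 12 * 9^n / (n^7 * 22^n)
Step 2: By the root test, |a_n|^(1/n) = 12^(1/n) * 9 / (n^(7/n) * 22) -> 9/22 as n -> infinity (since 12^(1/n) -> 1 and n^(7/n) -> 1)
Step 3: R = 1/lim|a_n|^(1/n) = 22/9

22/9


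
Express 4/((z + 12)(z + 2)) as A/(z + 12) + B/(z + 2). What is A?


Step 1: Multiply both sides by (z + 12) and set z = -12
Step 2: A = 4 / (-12 + 2)
Step 3: A = 4 / (-10)
Step 4: A = -2/5

-2/5


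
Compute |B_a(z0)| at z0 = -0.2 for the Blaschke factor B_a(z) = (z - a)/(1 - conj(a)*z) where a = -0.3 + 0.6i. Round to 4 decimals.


Step 1: Numerator z0 - a = -0.2 - (-0.3 + 0.6i) = 0.1 - 0.6i
Step 2: Denominator 1 - conj(a)*z0 = 1 - (-0.3 - 0.6i)*(-0.2) = 0.94 - 0.12i
Step 3: |z0 - a|^2 = 0.1^2 + (-0.6)^2 = 0.37; |1 - conj(a)*z0|^2 = 0.94^2 + (-0.12)^2 = 0.898
Step 4: |B_a(-0.2)| = sqrt(0.37 / 0.898) = sqrt(0.412027)
Step 5: = 0.6419

0.6419


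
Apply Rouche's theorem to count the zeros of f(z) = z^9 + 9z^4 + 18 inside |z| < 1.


Step 1: On |z| = 1 the three terms have sizes |z^9| = 1^9 = 1, |9z^4| = 9*1^4 = 9, |18| = 18
Step 2: The dominant term is g(z) = 18; let h(z) = z^9 + 9z^4 so f = g + h
Step 3: On |z| = 1: |g| = 18 and |h| <= 1 + 9 = 10
Step 4: Since 18 > 10, |h| < |g| on |z| = 1, so by Rouche f has the same number of zeros as g inside |z| < 1
Step 5: g(z) = 18 is a nonzero constant with no zeros inside |z| < 1. Answer = 0

0


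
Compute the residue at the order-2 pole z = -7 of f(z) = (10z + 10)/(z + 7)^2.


Step 1: Pole of order 2 at z = -7
Step 2: Res = lim d/dz [(z + 7)^2 * f(z)] as z -> -7
Step 3: (z + 7)^2 * f(z) = 10z + 10
Step 4: d/dz[10z + 10] = 10

10


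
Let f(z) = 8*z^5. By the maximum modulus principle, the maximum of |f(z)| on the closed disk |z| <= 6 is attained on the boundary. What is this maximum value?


Step 1: On |z| = 6, |f(z)| = 8 * |z|^5 = 8 * 6^5
Step 2: By maximum modulus principle, maximum is on boundary.
Step 3: Maximum = 8 * 7776 = 62208

62208


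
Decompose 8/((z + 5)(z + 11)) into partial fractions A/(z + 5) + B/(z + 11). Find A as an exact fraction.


Step 1: Multiply both sides by (z + 5) and set z = -5
Step 2: A = 8 / (-5 + 11)
Step 3: A = 8 / 6
Step 4: A = 4/3

4/3


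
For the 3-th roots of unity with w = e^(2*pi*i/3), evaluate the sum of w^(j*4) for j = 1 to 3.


Step 1: The sum sum_{j=1}^{n} w^(k*j) equals n if n | k, else 0.
Step 2: Here n = 3, k = 4
Step 3: Does n divide k? 3 | 4 -> False
Step 4: Sum = 0

0


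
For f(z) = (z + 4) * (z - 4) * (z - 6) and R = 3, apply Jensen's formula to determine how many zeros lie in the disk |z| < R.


Jensen's formula: (1/2pi)*integral log|f(Re^it)|dt = log|f(0)| + sum_{|a_k|<R} log(R/|a_k|)
Step 1: f(0) = 4 * (-4) * (-6) = 96
Step 2: log|f(0)| = log|-4| + log|4| + log|6| = 4.5643
Step 3: Zeros inside |z| < 3: none
Step 4: Jensen sum = (empty sum) = 0
Step 5: n(R) = number of terms in the Jensen sum = count of zeros inside |z| < 3 = 0

0


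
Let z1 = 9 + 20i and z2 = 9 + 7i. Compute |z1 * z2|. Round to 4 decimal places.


Step 1: |z1| = sqrt(9^2 + 20^2) = sqrt(481)
Step 2: |z2| = sqrt(9^2 + 7^2) = sqrt(130)
Step 3: |z1*z2| = |z1|*|z2| = sqrt(481) * sqrt(130) = sqrt(481 * 130) = sqrt(62530)
Step 4: = 250.06

250.06


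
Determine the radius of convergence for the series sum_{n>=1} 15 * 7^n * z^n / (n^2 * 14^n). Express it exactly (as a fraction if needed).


Step 1: General term a_n = 15 * 7^n / (n^2 * 14^n)
Step 2: By the root test, |a_n|^(1/n) = 15^(1/n) * 7 / (n^(2/n) * 14) -> 7/14 as n -> infinity (since 15^(1/n) -> 1 and n^(2/n) -> 1)
Step 3: R = 1/lim|a_n|^(1/n) = 14/7 = 2

2


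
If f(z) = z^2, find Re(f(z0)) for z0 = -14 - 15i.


Step 1: z0 = -14 - 15i
Step 2: z0^2 = (-14)^2 - (-15)^2 + 420i
Step 3: real part = 196 - 225 = -29

-29


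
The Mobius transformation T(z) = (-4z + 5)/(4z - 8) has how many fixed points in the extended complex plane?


Step 1: Fixed points satisfy T(z) = z
Step 2: 4z^2 - 4z - 5 = 0
Step 3: Discriminant = (-4)^2 - 4*4*(-5) = 96
Step 4: Number of fixed points = 2

2


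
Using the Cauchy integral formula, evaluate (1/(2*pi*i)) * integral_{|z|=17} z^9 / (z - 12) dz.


Step 1: f(z) = z^9, a = 12 is inside |z| = 17
Step 2: By Cauchy integral formula: (1/(2pi*i)) * integral = f(a)
Step 3: f(12) = 12^9 = 5159780352

5159780352


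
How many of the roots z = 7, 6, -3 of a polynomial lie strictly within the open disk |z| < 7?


Step 1: Check each root:
  z = 7: |7| = 7 >= 7
  z = 6: |6| = 6 < 7
  z = -3: |-3| = 3 < 7
Step 2: Count = 2

2


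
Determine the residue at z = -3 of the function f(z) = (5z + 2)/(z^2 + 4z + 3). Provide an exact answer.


Step 1: Q(z) = z^2 + 4z + 3 = (z + 3)(z + 1)
Step 2: Q'(z) = 2z + 4
Step 3: Q'(-3) = -2, P(-3) = -13
Step 4: Res = P(-3)/Q'(-3) = -13/(-2) = 13/2

13/2


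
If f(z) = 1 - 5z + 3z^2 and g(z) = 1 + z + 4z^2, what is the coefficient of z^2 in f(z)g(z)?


Step 1: z^2 term in f*g comes from: (1)*(4z^2) + (-5z)*(z) + (3z^2)*(1)
Step 2: = 4 - 5 + 3
Step 3: = 2

2


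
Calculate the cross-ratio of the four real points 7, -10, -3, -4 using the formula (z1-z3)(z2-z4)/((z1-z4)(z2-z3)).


Step 1: (z1-z3)(z2-z4) = 10 * (-6) = -60
Step 2: (z1-z4)(z2-z3) = 11 * (-7) = -77
Step 3: Cross-ratio = 60/77 = 60/77

60/77


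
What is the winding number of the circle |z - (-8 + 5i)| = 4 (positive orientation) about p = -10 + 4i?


Step 1: Center c = (-8, 5), radius = 4
Step 2: |p - c|^2 = (-2)^2 + (-1)^2 = 5
Step 3: r^2 = 16
Step 4: |p-c| < r so winding number = 1

1


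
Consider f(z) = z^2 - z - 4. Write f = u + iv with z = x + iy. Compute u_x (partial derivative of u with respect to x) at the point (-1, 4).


Step 1: f(z) = (x+iy)^2 - (x+iy) - 4
Step 2: u = (x^2 - y^2) - x - 4
Step 3: u_x = 2x - 1
Step 4: At (-1, 4): u_x = -2 - 1 = -3

-3


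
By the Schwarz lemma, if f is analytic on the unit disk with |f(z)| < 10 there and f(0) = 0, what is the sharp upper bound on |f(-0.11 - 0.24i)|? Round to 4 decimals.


Step 1: g = f/10 maps D -> D with g(0) = 0, so by the Schwarz lemma |g(z)| <= |z|, i.e. |f(z)| <= 10|z|; this is sharp (f(z) = 10z).
Step 2: |z0|^2 = (-0.11)^2 + (-0.24)^2 = 0.0697
Step 3: |z0| = sqrt(0.0697) = 0.264008
Step 4: Best bound = 10 * |z0| = 10 * 0.264008 = 2.6401

2.6401


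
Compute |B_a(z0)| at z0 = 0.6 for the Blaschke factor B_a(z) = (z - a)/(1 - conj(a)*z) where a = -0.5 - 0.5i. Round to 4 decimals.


Step 1: Numerator z0 - a = 0.6 - (-0.5 - 0.5i) = 1.1 + 0.5i
Step 2: Denominator 1 - conj(a)*z0 = 1 - (-0.5 + 0.5i)*0.6 = 1.3 - 0.3i
Step 3: |z0 - a|^2 = 1.1^2 + 0.5^2 = 1.46; |1 - conj(a)*z0|^2 = 1.3^2 + (-0.3)^2 = 1.78
Step 4: |B_a(0.6)| = sqrt(1.46 / 1.78) = sqrt(0.820225)
Step 5: = 0.9057

0.9057


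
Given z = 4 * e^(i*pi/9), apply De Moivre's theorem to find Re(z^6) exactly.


Step 1: By De Moivre's theorem, z^6 = 4^6 * e^(i*6*pi/9) = 4096 * (cos(2*pi/3) + i*sin(2*pi/3))
Step 2: |z|^6 = 4^6 = 4096
Step 3: The angle 2*pi/3 already lies in [0, 2*pi)
Step 4: cos(2*pi/3) = -1/2
Step 5: Re(z^6) = 4096 * (-1/2) = -2048

-2048


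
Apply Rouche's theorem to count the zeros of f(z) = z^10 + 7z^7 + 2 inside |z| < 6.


Step 1: On |z| = 6 the three terms have sizes |z^10| = 6^10 = 60466176, |7z^7| = 7*6^7 = 1959552, |2| = 2
Step 2: The dominant term is g(z) = z^10; let h(z) = 7z^7 + 2 so f = g + h
Step 3: On |z| = 6: |g| = 60466176 and |h| <= 1959552 + 2 = 1959554
Step 4: Since 60466176 > 1959554, |h| < |g| on |z| = 6, so by Rouche f has the same number of zeros as g inside |z| < 6
Step 5: g(z) = z^10 has 10 zeros (all at the origin) inside |z| < 6. Answer = 10

10


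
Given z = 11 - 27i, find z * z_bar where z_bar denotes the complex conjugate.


Step 1: conj(z) = 11 + 27i
Step 2: z * conj(z) = 11^2 + (-27)^2
Step 3: = 121 + 729 = 850

850


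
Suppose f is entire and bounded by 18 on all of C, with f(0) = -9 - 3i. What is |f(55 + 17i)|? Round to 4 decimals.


Step 1: By Liouville's theorem, a bounded entire function is constant.
Step 2: f(z) = f(0) = -9 - 3i for all z.
Step 3: |f(w)| = |-9 - 3i| = sqrt(81 + 9)
Step 4: = 9.4868

9.4868


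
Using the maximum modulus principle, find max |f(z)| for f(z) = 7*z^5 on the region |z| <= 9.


Step 1: On |z| = 9, |f(z)| = 7 * |z|^5 = 7 * 9^5
Step 2: By maximum modulus principle, maximum is on boundary.
Step 3: Maximum = 7 * 59049 = 413343

413343


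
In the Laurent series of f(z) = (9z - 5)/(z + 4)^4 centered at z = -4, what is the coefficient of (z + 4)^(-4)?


Step 1: Write the numerator in powers of (z + 4): 9z - 5 = 9(z + 4) + (9*(-4) - 5) = 9(z + 4) - 41
Step 2: Divide by (z + 4)^4: f(z) = -41(z + 4)^(-4) + 9(z + 4)^(-3)
Step 3: This finite sum is the Laurent series of f about z = -4.
Step 4: Coefficient of (z + 4)^(-4) = 9*(-4) - 5 = -41

-41


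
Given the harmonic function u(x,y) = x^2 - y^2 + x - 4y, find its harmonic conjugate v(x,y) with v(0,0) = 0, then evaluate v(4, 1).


Step 1: v_x = -u_y = 2y + 4
Step 2: v_y = u_x = 2x + 1
Step 3: v = 2xy + 4x + y + C
Step 4: v(0,0) = 0 => C = 0
Step 5: v(4, 1) = 25

25


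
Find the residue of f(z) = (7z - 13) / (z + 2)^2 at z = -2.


Step 1: Pole of order 2 at z = -2
Step 2: Res = lim d/dz [(z + 2)^2 * f(z)] as z -> -2
Step 3: (z + 2)^2 * f(z) = 7z - 13
Step 4: d/dz[7z - 13] = 7

7


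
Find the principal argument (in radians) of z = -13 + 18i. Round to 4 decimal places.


Step 1: z = -13 + 18i
Step 2: arg(z) = atan2(18, -13)
Step 3: arg(z) = 2.1963

2.1963


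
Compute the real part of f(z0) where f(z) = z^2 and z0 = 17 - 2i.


Step 1: z0 = 17 - 2i
Step 2: z0^2 = 17^2 - (-2)^2 - 68i
Step 3: real part = 289 - 4 = 285

285


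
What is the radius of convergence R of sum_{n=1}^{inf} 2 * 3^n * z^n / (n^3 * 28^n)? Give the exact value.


Step 1: General term a_n = 2 * 3^n / (n^3 * 28^n)
Step 2: By the root test, |a_n|^(1/n) = 2^(1/n) * 3 / (n^(3/n) * 28) -> 3/28 as n -> infinity (since 2^(1/n) -> 1 and n^(3/n) -> 1)
Step 3: R = 1/lim|a_n|^(1/n) = 28/3

28/3


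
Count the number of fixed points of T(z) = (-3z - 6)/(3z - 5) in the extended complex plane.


Step 1: Fixed points satisfy T(z) = z
Step 2: 3z^2 - 2z + 6 = 0
Step 3: Discriminant = (-2)^2 - 4*3*6 = -68
Step 4: Number of fixed points = 2

2


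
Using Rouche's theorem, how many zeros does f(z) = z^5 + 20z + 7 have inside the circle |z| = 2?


Step 1: On |z| = 2 the three terms have sizes |z^5| = 2^5 = 32, |20z| = 20*2 = 40, |7| = 7
Step 2: The dominant term is g(z) = 20z; let h(z) = z^5 + 7 so f = g + h
Step 3: On |z| = 2: |g| = 40 and |h| <= 32 + 7 = 39
Step 4: Since 40 > 39, |h| < |g| on |z| = 2, so by Rouche f has the same number of zeros as g inside |z| < 2
Step 5: g(z) = 20z has 1 zero (at the origin, multiplicity 1) inside |z| < 2. Answer = 1

1


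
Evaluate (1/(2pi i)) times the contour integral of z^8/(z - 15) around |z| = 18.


Step 1: f(z) = z^8, a = 15 is inside |z| = 18
Step 2: By Cauchy integral formula: (1/(2pi*i)) * integral = f(a)
Step 3: f(15) = 15^8 = 2562890625

2562890625


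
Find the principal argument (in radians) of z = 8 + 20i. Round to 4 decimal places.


Step 1: z = 8 + 20i
Step 2: arg(z) = atan2(20, 8)
Step 3: arg(z) = 1.1903

1.1903


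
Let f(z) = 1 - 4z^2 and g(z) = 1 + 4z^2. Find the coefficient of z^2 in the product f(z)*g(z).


Step 1: z^2 term in f*g comes from: (1)*(4z^2) + (0)*(0) + (-4z^2)*(1)
Step 2: = 4 + 0 - 4
Step 3: = 0

0


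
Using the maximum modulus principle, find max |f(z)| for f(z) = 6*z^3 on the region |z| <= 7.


Step 1: On |z| = 7, |f(z)| = 6 * |z|^3 = 6 * 7^3
Step 2: By maximum modulus principle, maximum is on boundary.
Step 3: Maximum = 6 * 343 = 2058

2058


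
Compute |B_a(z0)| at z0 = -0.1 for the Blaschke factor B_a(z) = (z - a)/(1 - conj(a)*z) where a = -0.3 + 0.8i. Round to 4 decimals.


Step 1: Numerator z0 - a = -0.1 - (-0.3 + 0.8i) = 0.2 - 0.8i
Step 2: Denominator 1 - conj(a)*z0 = 1 - (-0.3 - 0.8i)*(-0.1) = 0.97 - 0.08i
Step 3: |z0 - a|^2 = 0.2^2 + (-0.8)^2 = 0.68; |1 - conj(a)*z0|^2 = 0.97^2 + (-0.08)^2 = 0.9473
Step 4: |B_a(-0.1)| = sqrt(0.68 / 0.9473) = sqrt(0.71783)
Step 5: = 0.8472

0.8472


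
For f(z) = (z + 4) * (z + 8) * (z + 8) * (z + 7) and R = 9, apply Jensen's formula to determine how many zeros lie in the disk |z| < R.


Jensen's formula: (1/2pi)*integral log|f(Re^it)|dt = log|f(0)| + sum_{|a_k|<R} log(R/|a_k|)
Step 1: f(0) = 4 * 8 * 8 * 7 = 1792
Step 2: log|f(0)| = log|-4| + log|-8| + log|-8| + log|-7| = 7.4911
Step 3: Zeros inside |z| < 9: -4, -8, -8, -7
Step 4: Jensen sum = log(9/4) + log(9/8) + log(9/8) + log(9/7) = 1.2978
Step 5: n(R) = number of terms in the Jensen sum = count of zeros inside |z| < 9 = 4

4


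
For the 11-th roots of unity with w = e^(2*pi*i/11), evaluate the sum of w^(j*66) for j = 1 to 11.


Step 1: The sum sum_{j=1}^{n} w^(k*j) equals n if n | k, else 0.
Step 2: Here n = 11, k = 66
Step 3: Does n divide k? 11 | 66 -> True
Step 4: Sum = 11

11


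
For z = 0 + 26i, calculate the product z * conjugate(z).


Step 1: conj(z) = 0 - 26i
Step 2: z * conj(z) = 0^2 + 26^2
Step 3: = 0 + 676 = 676

676


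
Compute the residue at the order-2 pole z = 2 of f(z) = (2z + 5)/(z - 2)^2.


Step 1: Pole of order 2 at z = 2
Step 2: Res = lim d/dz [(z - 2)^2 * f(z)] as z -> 2
Step 3: (z - 2)^2 * f(z) = 2z + 5
Step 4: d/dz[2z + 5] = 2

2


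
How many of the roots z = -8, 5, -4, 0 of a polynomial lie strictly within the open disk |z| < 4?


Step 1: Check each root:
  z = -8: |-8| = 8 >= 4
  z = 5: |5| = 5 >= 4
  z = -4: |-4| = 4 >= 4
  z = 0: |0| = 0 < 4
Step 2: Count = 1

1


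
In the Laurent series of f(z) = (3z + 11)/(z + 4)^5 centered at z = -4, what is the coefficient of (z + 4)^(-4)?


Step 1: Write the numerator in powers of (z + 4): 3z + 11 = 3(z + 4) + (3*(-4) + 11) = 3(z + 4) - 1
Step 2: Divide by (z + 4)^5: f(z) = -(z + 4)^(-5) + 3(z + 4)^(-4)
Step 3: This finite sum is the Laurent series of f about z = -4.
Step 4: Coefficient of (z + 4)^(-4) = coefficient of (z + 4) in the re-centred numerator = 3

3


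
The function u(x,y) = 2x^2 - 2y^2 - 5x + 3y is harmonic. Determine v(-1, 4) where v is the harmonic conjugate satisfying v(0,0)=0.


Step 1: v_x = -u_y = 4y - 3
Step 2: v_y = u_x = 4x - 5
Step 3: v = 4xy - 3x - 5y + C
Step 4: v(0,0) = 0 => C = 0
Step 5: v(-1, 4) = -33

-33


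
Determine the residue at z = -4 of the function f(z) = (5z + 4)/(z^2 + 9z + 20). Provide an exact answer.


Step 1: Q(z) = z^2 + 9z + 20 = (z + 4)(z + 5)
Step 2: Q'(z) = 2z + 9
Step 3: Q'(-4) = 1, P(-4) = -16
Step 4: Res = P(-4)/Q'(-4) = -16/1 = -16

-16


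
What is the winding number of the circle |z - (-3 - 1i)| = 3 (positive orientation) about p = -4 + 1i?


Step 1: Center c = (-3, -1), radius = 3
Step 2: |p - c|^2 = (-1)^2 + 2^2 = 5
Step 3: r^2 = 9
Step 4: |p-c| < r so winding number = 1

1


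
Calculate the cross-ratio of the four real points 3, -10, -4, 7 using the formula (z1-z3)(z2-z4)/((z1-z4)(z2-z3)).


Step 1: (z1-z3)(z2-z4) = 7 * (-17) = -119
Step 2: (z1-z4)(z2-z3) = (-4) * (-6) = 24
Step 3: Cross-ratio = -119/24 = -119/24

-119/24


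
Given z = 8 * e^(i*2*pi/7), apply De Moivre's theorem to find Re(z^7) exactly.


Step 1: By De Moivre's theorem, z^7 = 8^7 * e^(i*7*2*pi/7) = 2097152 * (cos(2*pi) + i*sin(2*pi))
Step 2: |z|^7 = 8^7 = 2097152
Step 3: Reduce the angle mod 2*pi: 2*pi - 2*pi = 0
Step 4: cos(0) = 1
Step 5: Re(z^7) = 2097152 * 1 = 2097152

2097152


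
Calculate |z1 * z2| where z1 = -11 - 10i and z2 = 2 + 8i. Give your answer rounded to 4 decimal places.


Step 1: |z1| = sqrt((-11)^2 + (-10)^2) = sqrt(221)
Step 2: |z2| = sqrt(2^2 + 8^2) = sqrt(68)
Step 3: |z1*z2| = |z1|*|z2| = sqrt(221) * sqrt(68) = sqrt(221 * 68) = sqrt(15028)
Step 4: = 122.5887

122.5887


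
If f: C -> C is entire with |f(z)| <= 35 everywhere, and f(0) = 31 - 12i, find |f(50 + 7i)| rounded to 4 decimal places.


Step 1: By Liouville's theorem, a bounded entire function is constant.
Step 2: f(z) = f(0) = 31 - 12i for all z.
Step 3: |f(w)| = |31 - 12i| = sqrt(961 + 144)
Step 4: = 33.2415

33.2415


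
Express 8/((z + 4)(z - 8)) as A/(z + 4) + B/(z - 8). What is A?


Step 1: Multiply both sides by (z + 4) and set z = -4
Step 2: A = 8 / (-4 - 8)
Step 3: A = 8 / (-12)
Step 4: A = -2/3

-2/3


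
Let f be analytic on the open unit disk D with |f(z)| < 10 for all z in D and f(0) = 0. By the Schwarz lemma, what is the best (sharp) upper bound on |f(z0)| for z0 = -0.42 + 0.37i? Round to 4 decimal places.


Step 1: g = f/10 maps D -> D with g(0) = 0, so by the Schwarz lemma |g(z)| <= |z|, i.e. |f(z)| <= 10|z|; this is sharp (f(z) = 10z).
Step 2: |z0|^2 = (-0.42)^2 + 0.37^2 = 0.3133
Step 3: |z0| = sqrt(0.3133) = 0.559732
Step 4: Best bound = 10 * |z0| = 10 * 0.559732 = 5.5973

5.5973


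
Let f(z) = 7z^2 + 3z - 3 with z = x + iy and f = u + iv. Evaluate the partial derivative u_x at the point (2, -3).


Step 1: f(z) = 7(x+iy)^2 + 3(x+iy) - 3
Step 2: u = 7(x^2 - y^2) + 3x - 3
Step 3: u_x = 14x + 3
Step 4: At (2, -3): u_x = 28 + 3 = 31

31


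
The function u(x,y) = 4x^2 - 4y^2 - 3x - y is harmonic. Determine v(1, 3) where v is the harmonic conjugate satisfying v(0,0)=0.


Step 1: v_x = -u_y = 8y + 1
Step 2: v_y = u_x = 8x - 3
Step 3: v = 8xy + x - 3y + C
Step 4: v(0,0) = 0 => C = 0
Step 5: v(1, 3) = 16

16


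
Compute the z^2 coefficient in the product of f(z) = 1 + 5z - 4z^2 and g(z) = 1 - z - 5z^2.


Step 1: z^2 term in f*g comes from: (1)*(-5z^2) + (5z)*(-z) + (-4z^2)*(1)
Step 2: = -5 - 5 - 4
Step 3: = -14

-14


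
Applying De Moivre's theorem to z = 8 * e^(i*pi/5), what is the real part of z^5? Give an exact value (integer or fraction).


Step 1: By De Moivre's theorem, z^5 = 8^5 * e^(i*5*pi/5) = 32768 * (cos(pi) + i*sin(pi))
Step 2: |z|^5 = 8^5 = 32768
Step 3: The angle pi already lies in [0, 2*pi)
Step 4: cos(pi) = -1
Step 5: Re(z^5) = 32768 * (-1) = -32768

-32768


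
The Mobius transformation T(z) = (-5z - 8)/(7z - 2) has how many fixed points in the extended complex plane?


Step 1: Fixed points satisfy T(z) = z
Step 2: 7z^2 + 3z + 8 = 0
Step 3: Discriminant = 3^2 - 4*7*8 = -215
Step 4: Number of fixed points = 2

2


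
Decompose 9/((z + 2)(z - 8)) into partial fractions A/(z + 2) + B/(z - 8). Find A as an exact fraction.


Step 1: Multiply both sides by (z + 2) and set z = -2
Step 2: A = 9 / (-2 - 8)
Step 3: A = 9 / (-10)
Step 4: A = -9/10

-9/10


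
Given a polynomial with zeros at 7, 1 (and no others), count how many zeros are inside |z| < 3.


Step 1: Check each root:
  z = 7: |7| = 7 >= 3
  z = 1: |1| = 1 < 3
Step 2: Count = 1

1


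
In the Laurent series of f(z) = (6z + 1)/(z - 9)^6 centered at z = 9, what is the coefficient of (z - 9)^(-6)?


Step 1: Write the numerator in powers of (z - 9): 6z + 1 = 6(z - 9) + (6*9 + 1) = 6(z - 9) + 55
Step 2: Divide by (z - 9)^6: f(z) = 55(z - 9)^(-6) + 6(z - 9)^(-5)
Step 3: This finite sum is the Laurent series of f about z = 9.
Step 4: Coefficient of (z - 9)^(-6) = 6*9 + 1 = 55

55


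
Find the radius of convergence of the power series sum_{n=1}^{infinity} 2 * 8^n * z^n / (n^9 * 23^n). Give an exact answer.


Step 1: General term a_n = 2 * 8^n / (n^9 * 23^n)
Step 2: By the root test, |a_n|^(1/n) = 2^(1/n) * 8 / (n^(9/n) * 23) -> 8/23 as n -> infinity (since 2^(1/n) -> 1 and n^(9/n) -> 1)
Step 3: R = 1/lim|a_n|^(1/n) = 23/8

23/8
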